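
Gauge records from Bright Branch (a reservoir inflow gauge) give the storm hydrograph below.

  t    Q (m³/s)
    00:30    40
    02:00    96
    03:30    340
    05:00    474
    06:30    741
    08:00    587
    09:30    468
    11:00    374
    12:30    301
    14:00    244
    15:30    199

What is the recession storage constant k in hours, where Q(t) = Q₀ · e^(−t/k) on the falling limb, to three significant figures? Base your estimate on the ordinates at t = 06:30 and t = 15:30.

On the falling limb, Q drops from 741 to 199 m³/s between t = 06:30 and t = 15:30 (Δt = 9 h).
k = −Δt / ln(Q₂/Q₁) = −9 / ln(199/741) = 6.85 h.

k ≈ 6.85 h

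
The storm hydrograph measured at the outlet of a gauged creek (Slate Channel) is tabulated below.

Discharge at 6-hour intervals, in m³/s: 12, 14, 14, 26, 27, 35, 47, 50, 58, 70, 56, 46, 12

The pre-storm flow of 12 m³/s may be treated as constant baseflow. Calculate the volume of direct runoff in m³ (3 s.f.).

V ≈ 6.72 × 10^6 m³

Direct-runoff ordinates (Q − Q_b): 0.0, 2.0, 2.0, 14.0, 15.0, 23.0, 35.0, 38.0, 46.0, 58.0, 44.0, 34.0, 0.0 m³/s.
ΣQ_DR = 311.0 m³/s.
With Δt = 6 h = 21600 s, V = ΣQ_DR · Δt = 311.0 × 21600 = 6.72 × 10^6 m³.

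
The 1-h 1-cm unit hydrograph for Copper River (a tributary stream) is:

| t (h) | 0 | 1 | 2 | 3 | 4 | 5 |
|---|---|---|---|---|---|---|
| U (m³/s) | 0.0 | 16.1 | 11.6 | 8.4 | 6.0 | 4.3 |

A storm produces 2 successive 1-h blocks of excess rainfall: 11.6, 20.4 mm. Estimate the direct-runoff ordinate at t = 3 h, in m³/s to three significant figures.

Q ≈ 33.4 m³/s

By discrete convolution, Q_j = Σ (P_i / 10 mm) · U_{j−i}.
At t = 3 h (j=3): Q = (11.6/10)·8.4 + (20.4/10)·11.6 = 33.4 m³/s.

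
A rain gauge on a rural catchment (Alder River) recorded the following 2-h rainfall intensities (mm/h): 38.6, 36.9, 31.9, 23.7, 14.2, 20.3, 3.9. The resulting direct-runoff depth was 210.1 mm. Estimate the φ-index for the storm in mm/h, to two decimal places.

Only the 6 blocks with intensity above φ contribute runoff: 38.6, 36.9, 31.9, 23.7, 14.2, 20.3 mm/h.
Σ(I−φ)·Δt = d  ⇒  (38.6+36.9+31.9+23.7+14.2+20.3 − 6φ)·2 = 210.1
φ = (165.6 − 210.1/2) / 6 = 10.09 mm/h.

φ ≈ 10.09 mm/h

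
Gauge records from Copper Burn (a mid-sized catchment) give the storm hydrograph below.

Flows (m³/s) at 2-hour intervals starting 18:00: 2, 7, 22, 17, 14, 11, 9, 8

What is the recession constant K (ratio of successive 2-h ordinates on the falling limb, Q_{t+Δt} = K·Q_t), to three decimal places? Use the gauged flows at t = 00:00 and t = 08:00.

Using the recession-limb readings at t = 00:00 and t = 08:00: Q falls from 17 to 8 m³/s over 4 intervals.
K = (Q₂/Q₁)^(1/4) = (8/17)^(1/4) = 0.828.

K ≈ 0.828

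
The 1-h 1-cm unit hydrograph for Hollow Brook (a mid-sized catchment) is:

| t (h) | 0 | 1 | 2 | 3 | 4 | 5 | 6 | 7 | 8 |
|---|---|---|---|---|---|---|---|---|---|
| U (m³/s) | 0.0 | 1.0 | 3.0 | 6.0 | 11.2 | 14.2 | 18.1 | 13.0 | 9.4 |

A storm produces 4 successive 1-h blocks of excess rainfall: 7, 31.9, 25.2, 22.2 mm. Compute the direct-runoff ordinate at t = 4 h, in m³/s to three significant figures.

By discrete convolution, Q_j = Σ (P_i / 10 mm) · U_{j−i}.
At t = 4 h (j=4): Q = (7/10)·11.2 + (31.9/10)·6.0 + (25.2/10)·3.0 + (22.2/10)·1.0 = 36.8 m³/s.

Q ≈ 36.8 m³/s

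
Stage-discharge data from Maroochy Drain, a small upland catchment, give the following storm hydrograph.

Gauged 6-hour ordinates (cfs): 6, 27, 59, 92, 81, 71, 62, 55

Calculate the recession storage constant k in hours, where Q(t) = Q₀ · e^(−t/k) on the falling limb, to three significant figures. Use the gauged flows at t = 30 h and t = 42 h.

k ≈ 47.0 h

On the falling limb, Q drops from 71 to 55 cfs between t = 30 h and t = 42 h (Δt = 12 h).
k = −Δt / ln(Q₂/Q₁) = −12 / ln(55/71) = 47.0 h.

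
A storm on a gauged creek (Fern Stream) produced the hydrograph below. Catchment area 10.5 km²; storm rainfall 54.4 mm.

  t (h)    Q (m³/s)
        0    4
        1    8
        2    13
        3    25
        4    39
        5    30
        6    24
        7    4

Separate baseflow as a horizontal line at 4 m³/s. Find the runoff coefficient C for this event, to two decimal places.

ΣQ_DR = 115.0 m³/s; V = ΣQ_DR·Δt = 4.140 × 10^5 m³.
Runoff depth d = V / A = 39.43 mm.
C = d / P = 39.43 / 54.4 = 0.72.

C ≈ 0.72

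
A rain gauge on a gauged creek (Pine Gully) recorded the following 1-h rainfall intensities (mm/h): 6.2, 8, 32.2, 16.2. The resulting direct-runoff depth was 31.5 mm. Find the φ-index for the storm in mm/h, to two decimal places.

φ ≈ 8.45 mm/h

Only the 2 blocks with intensity above φ contribute runoff: 32.2, 16.2 mm/h.
Σ(I−φ)·Δt = d  ⇒  (32.2+16.2 − 2φ)·1 = 31.5
φ = (48.40 − 31.5/1) / 2 = 8.45 mm/h.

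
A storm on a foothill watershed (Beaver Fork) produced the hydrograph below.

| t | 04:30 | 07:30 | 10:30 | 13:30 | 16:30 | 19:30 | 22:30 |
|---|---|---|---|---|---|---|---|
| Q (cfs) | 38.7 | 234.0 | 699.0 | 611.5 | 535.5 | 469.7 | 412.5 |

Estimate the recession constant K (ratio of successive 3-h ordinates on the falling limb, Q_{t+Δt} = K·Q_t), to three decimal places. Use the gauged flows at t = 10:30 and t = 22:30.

K ≈ 0.876

Using the recession-limb readings at t = 10:30 and t = 22:30: Q falls from 699.0 to 412.5 cfs over 4 intervals.
K = (Q₂/Q₁)^(1/4) = (412.5/699.0)^(1/4) = 0.876.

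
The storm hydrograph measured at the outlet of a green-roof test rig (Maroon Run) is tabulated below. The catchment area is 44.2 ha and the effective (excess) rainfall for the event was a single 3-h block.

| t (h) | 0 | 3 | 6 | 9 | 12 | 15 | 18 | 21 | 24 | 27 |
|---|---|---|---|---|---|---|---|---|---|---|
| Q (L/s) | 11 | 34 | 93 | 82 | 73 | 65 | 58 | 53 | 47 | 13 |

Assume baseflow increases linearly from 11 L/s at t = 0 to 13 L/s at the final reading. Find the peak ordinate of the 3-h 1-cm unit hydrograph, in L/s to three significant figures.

U_p ≈ 81.6 L/s

Direct runoff: 0.00, 22.78, 81.56, 70.33, 61.11, 52.89, 45.67, 40.44, 34.22, 0.00 L/s; ΣQ_DR = 409.0 L/s, peak = 81.56 L/s.
Runoff depth d = ΣQ_DR·Δt / A = 409.0 × 10800 / (44.2 ha) = 9.994 mm.
The 1-cm UH is the DRH scaled by (10 mm)/d, so U_p = 81.56 × 10/9.994 = 81.6 L/s.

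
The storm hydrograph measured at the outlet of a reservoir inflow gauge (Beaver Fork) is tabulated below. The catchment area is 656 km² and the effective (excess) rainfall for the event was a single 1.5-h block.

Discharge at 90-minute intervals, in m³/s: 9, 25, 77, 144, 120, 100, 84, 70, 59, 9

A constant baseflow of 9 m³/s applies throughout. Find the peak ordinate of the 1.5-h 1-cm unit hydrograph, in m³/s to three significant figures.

Direct runoff: 0.0, 16.0, 68.0, 135.0, 111.0, 91.0, 75.0, 61.0, 50.0, 0.0 m³/s; ΣQ_DR = 607.0 m³/s, peak = 135.0 m³/s.
Runoff depth d = ΣQ_DR·Δt / A = 607.0 × 5400 / (656 km²) = 4.997 mm.
The 1-cm UH is the DRH scaled by (10 mm)/d, so U_p = 135.0 × 10/4.997 = 270 m³/s.

U_p ≈ 270 m³/s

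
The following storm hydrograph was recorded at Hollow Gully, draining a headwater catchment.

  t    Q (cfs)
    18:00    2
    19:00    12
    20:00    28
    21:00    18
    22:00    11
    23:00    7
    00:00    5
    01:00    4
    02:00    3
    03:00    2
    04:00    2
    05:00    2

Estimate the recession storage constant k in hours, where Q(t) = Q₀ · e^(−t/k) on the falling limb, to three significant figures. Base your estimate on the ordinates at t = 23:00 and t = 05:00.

k ≈ 4.79 h

On the falling limb, Q drops from 7 to 2 cfs between t = 23:00 and t = 05:00 (Δt = 6 h).
k = −Δt / ln(Q₂/Q₁) = −6 / ln(2/7) = 4.79 h.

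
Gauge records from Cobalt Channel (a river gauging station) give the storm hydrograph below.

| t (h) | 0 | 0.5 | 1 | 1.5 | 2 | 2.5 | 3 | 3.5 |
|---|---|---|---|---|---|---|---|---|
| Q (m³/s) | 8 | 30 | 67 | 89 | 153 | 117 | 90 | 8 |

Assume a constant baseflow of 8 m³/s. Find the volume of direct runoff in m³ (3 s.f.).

V ≈ 8.96 × 10^5 m³

Direct-runoff ordinates (Q − Q_b): 0.0, 22.0, 59.0, 81.0, 145.0, 109.0, 82.0, 0.0 m³/s.
ΣQ_DR = 498.0 m³/s.
With Δt = 0.5 h = 1800 s, V = ΣQ_DR · Δt = 498.0 × 1800 = 8.96 × 10^5 m³.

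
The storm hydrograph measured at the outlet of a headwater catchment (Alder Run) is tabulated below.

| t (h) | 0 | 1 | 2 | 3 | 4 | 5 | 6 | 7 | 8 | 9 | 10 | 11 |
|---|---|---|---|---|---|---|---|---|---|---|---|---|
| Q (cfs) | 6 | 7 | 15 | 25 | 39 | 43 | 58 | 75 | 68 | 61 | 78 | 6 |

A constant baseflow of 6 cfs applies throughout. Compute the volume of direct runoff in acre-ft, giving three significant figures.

V ≈ 33.8 acre-ft

Direct-runoff ordinates (Q − Q_b): 0.0, 1.0, 9.0, 19.0, 33.0, 37.0, 52.0, 69.0, 62.0, 55.0, 72.0, 0.0 cfs.
ΣQ_DR = 409.0 cfs.
With Δt = 1 h = 3600 s, V = ΣQ_DR · Δt = 409.0 × 3600 = 1.47 × 10^6 ft³ = 33.8 acre-ft.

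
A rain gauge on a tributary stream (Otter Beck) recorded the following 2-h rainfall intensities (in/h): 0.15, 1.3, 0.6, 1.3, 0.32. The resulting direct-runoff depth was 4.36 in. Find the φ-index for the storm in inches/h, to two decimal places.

φ ≈ 0.34 in/h

Only the 3 blocks with intensity above φ contribute runoff: 1.3, 0.6, 1.3 in/h.
Σ(I−φ)·Δt = d  ⇒  (1.3+0.6+1.3 − 3φ)·2 = 4.36
φ = (3.200 − 4.36/2) / 3 = 0.34 in/h.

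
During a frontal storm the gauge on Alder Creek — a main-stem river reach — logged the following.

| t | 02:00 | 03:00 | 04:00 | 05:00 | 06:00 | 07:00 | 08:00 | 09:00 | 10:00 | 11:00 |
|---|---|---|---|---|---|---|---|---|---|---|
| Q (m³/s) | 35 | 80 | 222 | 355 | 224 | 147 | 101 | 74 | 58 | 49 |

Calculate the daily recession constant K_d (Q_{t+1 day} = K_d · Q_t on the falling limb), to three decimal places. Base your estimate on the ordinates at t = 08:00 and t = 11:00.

Between t = 08:00 and t = 11:00 the flow falls from 101 to 49 m³/s over 3×1 h = 3 h.
Per-interval ratio K = (49/101)^(1/3) = 0.7858; K_d = K^(24/1) = 0.003.

K_d ≈ 0.003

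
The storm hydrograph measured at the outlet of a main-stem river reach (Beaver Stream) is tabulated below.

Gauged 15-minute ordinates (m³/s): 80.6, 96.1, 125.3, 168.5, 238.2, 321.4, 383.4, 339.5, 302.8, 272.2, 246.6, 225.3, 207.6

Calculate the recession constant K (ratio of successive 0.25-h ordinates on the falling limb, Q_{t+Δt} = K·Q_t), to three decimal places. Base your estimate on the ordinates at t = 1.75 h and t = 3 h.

Using the recession-limb readings at t = 1.75 h and t = 3 h: Q falls from 339.5 to 207.6 m³/s over 5 intervals.
K = (Q₂/Q₁)^(1/5) = (207.6/339.5)^(1/5) = 0.906.

K ≈ 0.906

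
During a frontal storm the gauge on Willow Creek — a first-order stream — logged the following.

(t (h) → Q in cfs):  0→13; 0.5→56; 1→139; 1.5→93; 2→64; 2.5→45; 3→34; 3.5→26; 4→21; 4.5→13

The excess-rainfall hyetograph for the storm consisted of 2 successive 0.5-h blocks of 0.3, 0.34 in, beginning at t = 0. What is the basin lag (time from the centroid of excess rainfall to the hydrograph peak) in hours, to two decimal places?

Centroid of excess rainfall: t_c = Σ P_i·t̄_i / ΣP_i = 0.5156 h (block centres at 0.25, 0.75 h).
Hydrograph peak occurs at t = 1 h, so basin lag t_L = 1 − 0.5156 = 0.48 h.

t_L ≈ 0.48 h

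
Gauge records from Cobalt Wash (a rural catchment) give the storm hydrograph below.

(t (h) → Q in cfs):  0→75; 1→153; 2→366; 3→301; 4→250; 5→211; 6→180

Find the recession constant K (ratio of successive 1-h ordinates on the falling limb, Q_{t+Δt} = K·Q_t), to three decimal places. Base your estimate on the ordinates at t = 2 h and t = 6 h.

Using the recession-limb readings at t = 2 h and t = 6 h: Q falls from 366 to 180 cfs over 4 intervals.
K = (Q₂/Q₁)^(1/4) = (180/366)^(1/4) = 0.837.

K ≈ 0.837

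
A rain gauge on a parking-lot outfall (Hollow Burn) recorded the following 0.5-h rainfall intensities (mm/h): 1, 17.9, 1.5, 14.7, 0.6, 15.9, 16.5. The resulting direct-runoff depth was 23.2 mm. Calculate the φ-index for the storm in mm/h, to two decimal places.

φ ≈ 4.65 mm/h

Only the 4 blocks with intensity above φ contribute runoff: 17.9, 14.7, 15.9, 16.5 mm/h.
Σ(I−φ)·Δt = d  ⇒  (17.9+14.7+15.9+16.5 − 4φ)·0.5 = 23.2
φ = (65.00 − 23.2/0.5) / 4 = 4.65 mm/h.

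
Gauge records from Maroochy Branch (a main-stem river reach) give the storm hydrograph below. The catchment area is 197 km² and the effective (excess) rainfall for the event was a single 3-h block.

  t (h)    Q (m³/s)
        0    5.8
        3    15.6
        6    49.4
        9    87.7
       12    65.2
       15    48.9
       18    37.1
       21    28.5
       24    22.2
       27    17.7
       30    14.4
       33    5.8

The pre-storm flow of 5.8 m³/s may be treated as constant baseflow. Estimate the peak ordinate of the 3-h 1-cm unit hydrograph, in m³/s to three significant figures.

Direct runoff: 0.0, 9.8, 43.6, 81.9, 59.4, 43.1, 31.3, 22.7, 16.4, 11.9, 8.6, 0.0 m³/s; ΣQ_DR = 328.7 m³/s, peak = 81.9 m³/s.
Runoff depth d = ΣQ_DR·Δt / A = 328.7 × 10800 / (197 km²) = 18.02 mm.
The 1-cm UH is the DRH scaled by (10 mm)/d, so U_p = 81.9 × 10/18.02 = 45.4 m³/s.

U_p ≈ 45.4 m³/s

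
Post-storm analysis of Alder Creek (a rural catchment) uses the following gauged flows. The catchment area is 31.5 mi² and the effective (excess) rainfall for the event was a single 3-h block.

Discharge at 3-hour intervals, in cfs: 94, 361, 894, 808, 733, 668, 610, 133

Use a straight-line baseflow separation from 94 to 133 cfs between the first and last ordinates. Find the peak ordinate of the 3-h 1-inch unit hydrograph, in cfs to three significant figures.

Direct runoff: 0.00, 261.43, 788.86, 697.29, 616.71, 546.14, 482.57, 0.00 cfs; ΣQ_DR = 3393 cfs, peak = 788.86 cfs.
Runoff depth d = ΣQ_DR·Δt / A = 3393 × 10800 / (31.5 mi²) = 0.5007 in.
The 1-inch UH is the DRH scaled by (1 in)/d, so U_p = 788.86 × 1/0.5007 = 1580 cfs.

U_p ≈ 1580 cfs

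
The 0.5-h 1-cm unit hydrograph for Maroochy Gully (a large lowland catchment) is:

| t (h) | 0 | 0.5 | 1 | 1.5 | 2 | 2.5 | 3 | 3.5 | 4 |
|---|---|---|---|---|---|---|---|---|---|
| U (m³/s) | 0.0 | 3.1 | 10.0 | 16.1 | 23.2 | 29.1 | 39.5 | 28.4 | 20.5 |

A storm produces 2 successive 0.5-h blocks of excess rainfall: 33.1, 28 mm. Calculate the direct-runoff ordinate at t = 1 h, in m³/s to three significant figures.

By discrete convolution, Q_j = Σ (P_i / 10 mm) · U_{j−i}.
At t = 1 h (j=2): Q = (33.1/10)·10.0 + (28/10)·3.1 = 41.8 m³/s.

Q ≈ 41.8 m³/s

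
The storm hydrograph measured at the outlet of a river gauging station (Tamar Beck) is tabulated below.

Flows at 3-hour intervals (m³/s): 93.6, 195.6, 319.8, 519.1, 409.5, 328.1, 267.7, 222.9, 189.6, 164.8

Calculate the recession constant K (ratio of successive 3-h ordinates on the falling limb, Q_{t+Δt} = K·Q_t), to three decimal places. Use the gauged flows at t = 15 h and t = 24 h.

Using the recession-limb readings at t = 15 h and t = 24 h: Q falls from 328.1 to 189.6 m³/s over 3 intervals.
K = (Q₂/Q₁)^(1/3) = (189.6/328.1)^(1/3) = 0.833.

K ≈ 0.833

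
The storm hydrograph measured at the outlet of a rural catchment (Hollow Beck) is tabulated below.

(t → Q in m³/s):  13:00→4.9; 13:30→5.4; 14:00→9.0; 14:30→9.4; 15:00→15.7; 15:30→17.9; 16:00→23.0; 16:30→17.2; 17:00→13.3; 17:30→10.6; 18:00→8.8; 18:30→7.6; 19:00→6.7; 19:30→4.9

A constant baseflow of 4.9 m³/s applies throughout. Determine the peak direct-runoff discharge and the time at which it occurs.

Subtracting baseflow gives direct-runoff ordinates: 0.0, 0.5, 4.1, 4.5, 10.8, 13.0, 18.1, 12.3, 8.4, 5.7, 3.9, 2.7, 1.8, 0.0 m³/s.
The maximum is 18.1 m³/s, occurring at the reading for t = 16:00.

Q_p = 18.1 m³/s at t = 16:00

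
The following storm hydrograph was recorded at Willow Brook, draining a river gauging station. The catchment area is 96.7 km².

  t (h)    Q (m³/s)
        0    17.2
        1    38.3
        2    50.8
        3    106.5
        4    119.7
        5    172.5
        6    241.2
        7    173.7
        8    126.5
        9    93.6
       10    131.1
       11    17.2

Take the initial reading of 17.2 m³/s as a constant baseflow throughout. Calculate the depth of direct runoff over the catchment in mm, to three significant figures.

d ≈ 40.3 mm

Direct runoff: 0.0, 21.1, 33.6, 89.3, 102.5, 155.3, 224.0, 156.5, 109.3, 76.4, 113.9, 0.0 m³/s; ΣQ_DR = 1082 m³/s.
V = ΣQ_DR · Δt = 1082 × 3600 s = 3.895 × 10^6 m³.
Over A = 96.7 km², depth = V / A = 40.3 mm.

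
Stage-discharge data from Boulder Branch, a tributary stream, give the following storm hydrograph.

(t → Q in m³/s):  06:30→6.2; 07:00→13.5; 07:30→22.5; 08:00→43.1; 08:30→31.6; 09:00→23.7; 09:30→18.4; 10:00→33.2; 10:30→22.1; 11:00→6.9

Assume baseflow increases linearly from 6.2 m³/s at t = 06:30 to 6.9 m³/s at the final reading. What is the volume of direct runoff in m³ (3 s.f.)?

V ≈ 2.80 × 10^5 m³

Direct-runoff ordinates (Q − Q_b): 0.00, 7.22, 16.14, 36.67, 25.09, 17.11, 11.73, 26.46, 15.28, 0.00 m³/s.
ΣQ_DR = 155.7 m³/s.
With Δt = 0.5 h = 1800 s, V = ΣQ_DR · Δt = 155.7 × 1800 = 2.80 × 10^5 m³.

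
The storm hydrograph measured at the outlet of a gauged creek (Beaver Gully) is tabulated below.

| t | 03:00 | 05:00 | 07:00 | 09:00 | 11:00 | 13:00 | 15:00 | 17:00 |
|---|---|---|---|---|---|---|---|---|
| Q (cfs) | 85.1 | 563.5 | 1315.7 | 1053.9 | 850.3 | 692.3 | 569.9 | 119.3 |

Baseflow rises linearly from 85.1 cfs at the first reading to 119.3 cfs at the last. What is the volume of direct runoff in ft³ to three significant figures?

Direct-runoff ordinates (Q − Q_b): 0.00, 473.51, 1220.83, 954.14, 745.66, 582.77, 455.49, 0.00 cfs.
ΣQ_DR = 4432 cfs.
With Δt = 2 h = 7200 s, V = ΣQ_DR · Δt = 4432 × 7200 = 3.19 × 10^7 ft³.

V ≈ 3.19 × 10^7 ft³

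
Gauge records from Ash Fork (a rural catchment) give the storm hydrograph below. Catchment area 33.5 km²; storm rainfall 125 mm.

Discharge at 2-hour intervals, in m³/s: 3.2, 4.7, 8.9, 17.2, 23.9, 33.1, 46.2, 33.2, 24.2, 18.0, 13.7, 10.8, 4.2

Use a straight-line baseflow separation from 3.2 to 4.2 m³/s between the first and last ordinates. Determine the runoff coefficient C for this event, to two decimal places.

ΣQ_DR = 193.2 m³/s; V = ΣQ_DR·Δt = 1.391 × 10^6 m³.
Runoff depth d = V / A = 41.52 mm.
C = d / P = 41.52 / 125 = 0.33.

C ≈ 0.33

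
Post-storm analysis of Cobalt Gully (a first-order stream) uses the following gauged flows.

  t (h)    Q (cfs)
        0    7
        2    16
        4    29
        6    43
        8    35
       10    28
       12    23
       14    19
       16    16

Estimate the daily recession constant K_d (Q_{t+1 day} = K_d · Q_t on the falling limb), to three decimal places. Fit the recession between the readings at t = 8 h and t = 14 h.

Between t = 8 h and t = 14 h the flow falls from 35 to 19 cfs over 3×2 h = 6 h.
Per-interval ratio K = (19/35)^(1/3) = 0.8158; K_d = K^(24/2) = 0.087.

K_d ≈ 0.087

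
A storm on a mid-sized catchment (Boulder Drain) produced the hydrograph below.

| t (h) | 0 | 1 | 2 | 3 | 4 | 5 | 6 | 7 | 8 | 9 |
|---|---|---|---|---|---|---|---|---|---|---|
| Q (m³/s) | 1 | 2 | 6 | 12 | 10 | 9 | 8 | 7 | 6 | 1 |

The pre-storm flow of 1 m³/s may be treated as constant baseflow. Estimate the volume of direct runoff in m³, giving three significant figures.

Direct-runoff ordinates (Q − Q_b): 0.0, 1.0, 5.0, 11.0, 9.0, 8.0, 7.0, 6.0, 5.0, 0.0 m³/s.
ΣQ_DR = 52.00 m³/s.
With Δt = 1 h = 3600 s, V = ΣQ_DR · Δt = 52.00 × 3600 = 1.87 × 10^5 m³.

V ≈ 1.87 × 10^5 m³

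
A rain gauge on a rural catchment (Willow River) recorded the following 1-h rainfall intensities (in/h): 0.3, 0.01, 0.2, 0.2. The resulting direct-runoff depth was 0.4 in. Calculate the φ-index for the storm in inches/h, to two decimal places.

Only the 3 blocks with intensity above φ contribute runoff: 0.3, 0.2, 0.2 in/h.
Σ(I−φ)·Δt = d  ⇒  (0.3+0.2+0.2 − 3φ)·1 = 0.4
φ = (0.7000 − 0.4/1) / 3 = 0.10 in/h.

φ ≈ 0.10 in/h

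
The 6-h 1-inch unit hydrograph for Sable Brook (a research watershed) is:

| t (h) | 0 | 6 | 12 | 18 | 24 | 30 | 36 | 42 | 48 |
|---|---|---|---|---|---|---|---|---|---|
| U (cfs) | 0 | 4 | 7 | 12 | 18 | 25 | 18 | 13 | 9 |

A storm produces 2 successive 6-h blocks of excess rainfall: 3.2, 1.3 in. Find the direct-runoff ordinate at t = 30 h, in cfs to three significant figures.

By discrete convolution, Q_j = Σ (P_i / 1 in) · U_{j−i}.
At t = 30 h (j=5): Q = (3.2/1)·25 + (1.3/1)·18 = 103 cfs.

Q ≈ 103 cfs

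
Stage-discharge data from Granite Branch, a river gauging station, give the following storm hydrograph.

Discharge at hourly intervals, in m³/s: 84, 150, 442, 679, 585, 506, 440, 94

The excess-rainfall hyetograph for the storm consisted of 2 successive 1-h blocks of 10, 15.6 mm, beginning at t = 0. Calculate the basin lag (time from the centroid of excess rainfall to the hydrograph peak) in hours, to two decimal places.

Centroid of excess rainfall: t_c = Σ P_i·t̄_i / ΣP_i = 1.1094 h (block centres at 0.5, 1.5 h).
Hydrograph peak occurs at t = 3 h, so basin lag t_L = 3 − 1.1094 = 1.89 h.

t_L ≈ 1.89 h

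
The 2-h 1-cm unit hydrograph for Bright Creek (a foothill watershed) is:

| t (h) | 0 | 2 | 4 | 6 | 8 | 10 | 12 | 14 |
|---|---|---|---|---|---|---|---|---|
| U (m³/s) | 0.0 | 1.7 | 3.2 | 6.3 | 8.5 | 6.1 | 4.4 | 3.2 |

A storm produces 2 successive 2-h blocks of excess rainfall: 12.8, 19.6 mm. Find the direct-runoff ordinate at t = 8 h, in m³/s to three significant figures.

By discrete convolution, Q_j = Σ (P_i / 10 mm) · U_{j−i}.
At t = 8 h (j=4): Q = (12.8/10)·8.5 + (19.6/10)·6.3 = 23.2 m³/s.

Q ≈ 23.2 m³/s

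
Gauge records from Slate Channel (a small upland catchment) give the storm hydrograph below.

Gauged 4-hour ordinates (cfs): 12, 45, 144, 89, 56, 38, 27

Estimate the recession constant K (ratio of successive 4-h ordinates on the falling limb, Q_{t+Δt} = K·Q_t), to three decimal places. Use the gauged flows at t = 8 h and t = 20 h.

K ≈ 0.641

Using the recession-limb readings at t = 8 h and t = 20 h: Q falls from 144 to 38 cfs over 3 intervals.
K = (Q₂/Q₁)^(1/3) = (38/144)^(1/3) = 0.641.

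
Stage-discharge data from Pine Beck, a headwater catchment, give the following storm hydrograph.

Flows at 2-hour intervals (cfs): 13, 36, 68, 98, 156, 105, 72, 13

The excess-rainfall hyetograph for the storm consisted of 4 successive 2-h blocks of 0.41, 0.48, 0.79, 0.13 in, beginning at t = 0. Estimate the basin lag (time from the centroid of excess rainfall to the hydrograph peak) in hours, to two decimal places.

Centroid of excess rainfall: t_c = Σ P_i·t̄_i / ΣP_i = 3.7072 h (block centres at 1, 3, 5, 7 h).
Hydrograph peak occurs at t = 8 h, so basin lag t_L = 8 − 3.7072 = 4.29 h.

t_L ≈ 4.29 h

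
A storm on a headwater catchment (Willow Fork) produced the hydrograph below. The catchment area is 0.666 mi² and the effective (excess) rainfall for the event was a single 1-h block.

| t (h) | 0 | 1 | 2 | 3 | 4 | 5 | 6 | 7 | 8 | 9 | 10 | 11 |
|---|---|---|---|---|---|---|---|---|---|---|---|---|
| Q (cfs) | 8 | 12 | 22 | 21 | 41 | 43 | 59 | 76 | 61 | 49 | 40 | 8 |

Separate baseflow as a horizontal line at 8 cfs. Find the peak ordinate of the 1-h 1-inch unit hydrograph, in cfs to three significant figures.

U_p ≈ 85.0 cfs

Direct runoff: 0.0, 4.0, 14.0, 13.0, 33.0, 35.0, 51.0, 68.0, 53.0, 41.0, 32.0, 0.0 cfs; ΣQ_DR = 344.0 cfs, peak = 68.0 cfs.
Runoff depth d = ΣQ_DR·Δt / A = 344.0 × 3600 / (0.666 mi²) = 0.8004 in.
The 1-inch UH is the DRH scaled by (1 in)/d, so U_p = 68.0 × 1/0.8004 = 85.0 cfs.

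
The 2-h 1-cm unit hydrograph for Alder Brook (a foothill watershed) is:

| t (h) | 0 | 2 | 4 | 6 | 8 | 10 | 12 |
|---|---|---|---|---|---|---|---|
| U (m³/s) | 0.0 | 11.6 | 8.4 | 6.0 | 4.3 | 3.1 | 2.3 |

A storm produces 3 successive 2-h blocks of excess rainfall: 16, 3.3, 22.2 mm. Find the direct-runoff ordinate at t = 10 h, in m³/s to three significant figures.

Q ≈ 19.7 m³/s

By discrete convolution, Q_j = Σ (P_i / 10 mm) · U_{j−i}.
At t = 10 h (j=5): Q = (16/10)·3.1 + (3.3/10)·4.3 + (22.2/10)·6.0 = 19.7 m³/s.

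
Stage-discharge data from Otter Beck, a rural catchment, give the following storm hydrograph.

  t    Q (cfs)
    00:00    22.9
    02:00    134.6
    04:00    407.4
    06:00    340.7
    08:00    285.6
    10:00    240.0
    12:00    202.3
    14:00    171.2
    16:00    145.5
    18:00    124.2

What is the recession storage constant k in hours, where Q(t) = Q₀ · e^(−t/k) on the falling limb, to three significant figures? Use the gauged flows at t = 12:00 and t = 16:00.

k ≈ 12.1 h

On the falling limb, Q drops from 202.3 to 145.5 cfs between t = 12:00 and t = 16:00 (Δt = 4 h).
k = −Δt / ln(Q₂/Q₁) = −4 / ln(145.5/202.3) = 12.1 h.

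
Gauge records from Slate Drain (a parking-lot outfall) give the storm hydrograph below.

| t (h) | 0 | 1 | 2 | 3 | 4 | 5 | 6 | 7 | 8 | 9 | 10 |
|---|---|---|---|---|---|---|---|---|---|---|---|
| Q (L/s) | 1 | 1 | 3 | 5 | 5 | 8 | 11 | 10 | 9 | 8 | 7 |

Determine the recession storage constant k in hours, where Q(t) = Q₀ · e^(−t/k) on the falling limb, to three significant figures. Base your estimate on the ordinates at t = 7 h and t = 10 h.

On the falling limb, Q drops from 10 to 7 L/s between t = 7 h and t = 10 h (Δt = 3 h).
k = −Δt / ln(Q₂/Q₁) = −3 / ln(7/10) = 8.41 h.

k ≈ 8.41 h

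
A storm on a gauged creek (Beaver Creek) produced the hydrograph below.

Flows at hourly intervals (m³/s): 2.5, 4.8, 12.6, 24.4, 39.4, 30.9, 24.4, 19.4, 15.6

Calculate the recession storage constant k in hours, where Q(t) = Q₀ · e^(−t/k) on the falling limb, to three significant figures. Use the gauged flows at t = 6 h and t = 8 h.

k ≈ 4.47 h

On the falling limb, Q drops from 24.4 to 15.6 m³/s between t = 6 h and t = 8 h (Δt = 2 h).
k = −Δt / ln(Q₂/Q₁) = −2 / ln(15.6/24.4) = 4.47 h.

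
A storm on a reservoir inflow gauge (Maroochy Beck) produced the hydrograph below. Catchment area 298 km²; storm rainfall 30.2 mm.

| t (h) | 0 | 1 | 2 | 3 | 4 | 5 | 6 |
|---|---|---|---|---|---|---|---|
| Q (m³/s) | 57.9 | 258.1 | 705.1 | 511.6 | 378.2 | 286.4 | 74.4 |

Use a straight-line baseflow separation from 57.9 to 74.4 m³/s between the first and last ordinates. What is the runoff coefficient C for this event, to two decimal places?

ΣQ_DR = 1809 m³/s; V = ΣQ_DR·Δt = 6.511 × 10^6 m³.
Runoff depth d = V / A = 21.85 mm.
C = d / P = 21.85 / 30.2 = 0.72.

C ≈ 0.72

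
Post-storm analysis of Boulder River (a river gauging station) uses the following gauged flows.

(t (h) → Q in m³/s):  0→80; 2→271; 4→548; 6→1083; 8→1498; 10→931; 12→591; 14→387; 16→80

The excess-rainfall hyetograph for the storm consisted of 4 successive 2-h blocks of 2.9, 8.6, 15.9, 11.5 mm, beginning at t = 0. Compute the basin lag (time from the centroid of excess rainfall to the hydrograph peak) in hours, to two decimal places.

Centroid of excess rainfall: t_c = Σ P_i·t̄_i / ΣP_i = 4.8509 h (block centres at 1, 3, 5, 7 h).
Hydrograph peak occurs at t = 8 h, so basin lag t_L = 8 − 4.8509 = 3.15 h.

t_L ≈ 3.15 h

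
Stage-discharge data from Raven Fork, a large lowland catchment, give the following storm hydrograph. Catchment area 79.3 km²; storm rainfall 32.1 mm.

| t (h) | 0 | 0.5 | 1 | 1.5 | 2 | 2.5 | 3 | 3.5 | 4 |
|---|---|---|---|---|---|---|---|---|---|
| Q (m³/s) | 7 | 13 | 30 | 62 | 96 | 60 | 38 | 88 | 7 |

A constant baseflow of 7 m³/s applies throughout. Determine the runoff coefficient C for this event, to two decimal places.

C ≈ 0.24

ΣQ_DR = 338.0 m³/s; V = ΣQ_DR·Δt = 6.084 × 10^5 m³.
Runoff depth d = V / A = 7.672 mm.
C = d / P = 7.672 / 32.1 = 0.24.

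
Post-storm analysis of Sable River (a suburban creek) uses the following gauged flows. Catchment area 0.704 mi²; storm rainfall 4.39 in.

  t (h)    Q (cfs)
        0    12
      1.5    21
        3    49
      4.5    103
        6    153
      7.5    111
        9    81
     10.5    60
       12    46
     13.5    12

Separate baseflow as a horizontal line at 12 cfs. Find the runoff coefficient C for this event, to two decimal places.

ΣQ_DR = 528.0 cfs; V = ΣQ_DR·Δt = 2.851 × 10^6 ft³.
Runoff depth d = V / A = 1.743 in.
C = d / P = 1.743 / 4.39 = 0.40.

C ≈ 0.40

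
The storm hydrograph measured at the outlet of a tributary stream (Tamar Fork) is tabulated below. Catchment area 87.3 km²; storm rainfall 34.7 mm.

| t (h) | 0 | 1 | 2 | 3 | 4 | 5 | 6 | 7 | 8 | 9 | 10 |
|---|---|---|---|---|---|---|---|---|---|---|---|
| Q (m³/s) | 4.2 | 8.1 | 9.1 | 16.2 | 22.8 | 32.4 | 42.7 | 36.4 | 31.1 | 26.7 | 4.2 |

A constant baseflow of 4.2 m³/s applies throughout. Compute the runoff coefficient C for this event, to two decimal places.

ΣQ_DR = 187.7 m³/s; V = ΣQ_DR·Δt = 6.757 × 10^5 m³.
Runoff depth d = V / A = 7.740 mm.
C = d / P = 7.740 / 34.7 = 0.22.

C ≈ 0.22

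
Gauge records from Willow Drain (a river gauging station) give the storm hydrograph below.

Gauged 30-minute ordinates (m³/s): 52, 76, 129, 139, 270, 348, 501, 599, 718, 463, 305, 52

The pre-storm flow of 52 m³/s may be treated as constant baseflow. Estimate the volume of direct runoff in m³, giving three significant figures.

Direct-runoff ordinates (Q − Q_b): 0.0, 24.0, 77.0, 87.0, 218.0, 296.0, 449.0, 547.0, 666.0, 411.0, 253.0, 0.0 m³/s.
ΣQ_DR = 3028 m³/s.
With Δt = 0.5 h = 1800 s, V = ΣQ_DR · Δt = 3028 × 1800 = 5.45 × 10^6 m³.

V ≈ 5.45 × 10^6 m³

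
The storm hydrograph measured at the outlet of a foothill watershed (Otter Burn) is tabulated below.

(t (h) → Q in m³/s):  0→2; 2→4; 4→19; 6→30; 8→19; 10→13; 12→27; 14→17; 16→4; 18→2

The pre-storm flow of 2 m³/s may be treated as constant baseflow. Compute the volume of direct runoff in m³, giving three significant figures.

V ≈ 8.42 × 10^5 m³

Direct-runoff ordinates (Q − Q_b): 0.0, 2.0, 17.0, 28.0, 17.0, 11.0, 25.0, 15.0, 2.0, 0.0 m³/s.
ΣQ_DR = 117.0 m³/s.
With Δt = 2 h = 7200 s, V = ΣQ_DR · Δt = 117.0 × 7200 = 8.42 × 10^5 m³.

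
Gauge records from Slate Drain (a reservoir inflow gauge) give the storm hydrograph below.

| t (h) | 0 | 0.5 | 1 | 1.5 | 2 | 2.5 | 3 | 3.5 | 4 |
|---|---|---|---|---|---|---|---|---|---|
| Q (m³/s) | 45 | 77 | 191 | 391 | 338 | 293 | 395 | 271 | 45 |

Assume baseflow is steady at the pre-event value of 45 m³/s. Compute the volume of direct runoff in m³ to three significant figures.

V ≈ 2.95 × 10^6 m³

Direct-runoff ordinates (Q − Q_b): 0.0, 32.0, 146.0, 346.0, 293.0, 248.0, 350.0, 226.0, 0.0 m³/s.
ΣQ_DR = 1641 m³/s.
With Δt = 0.5 h = 1800 s, V = ΣQ_DR · Δt = 1641 × 1800 = 2.95 × 10^6 m³.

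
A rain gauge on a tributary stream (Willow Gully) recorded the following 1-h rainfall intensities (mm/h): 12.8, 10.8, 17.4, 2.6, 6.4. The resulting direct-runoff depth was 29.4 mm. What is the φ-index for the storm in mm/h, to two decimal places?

Only the 4 blocks with intensity above φ contribute runoff: 12.8, 10.8, 17.4, 6.4 mm/h.
Σ(I−φ)·Δt = d  ⇒  (12.8+10.8+17.4+6.4 − 4φ)·1 = 29.4
φ = (47.40 − 29.4/1) / 4 = 4.50 mm/h.

φ ≈ 4.50 mm/h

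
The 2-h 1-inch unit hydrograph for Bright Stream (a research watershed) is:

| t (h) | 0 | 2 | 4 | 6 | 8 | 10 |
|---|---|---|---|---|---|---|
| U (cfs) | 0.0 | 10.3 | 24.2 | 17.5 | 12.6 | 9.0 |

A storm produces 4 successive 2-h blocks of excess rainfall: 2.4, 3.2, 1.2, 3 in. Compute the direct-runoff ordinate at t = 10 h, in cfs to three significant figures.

Q ≈ 156 cfs

By discrete convolution, Q_j = Σ (P_i / 1 in) · U_{j−i}.
At t = 10 h (j=5): Q = (2.4/1)·9.0 + (3.2/1)·12.6 + (1.2/1)·17.5 + (3/1)·24.2 = 156 cfs.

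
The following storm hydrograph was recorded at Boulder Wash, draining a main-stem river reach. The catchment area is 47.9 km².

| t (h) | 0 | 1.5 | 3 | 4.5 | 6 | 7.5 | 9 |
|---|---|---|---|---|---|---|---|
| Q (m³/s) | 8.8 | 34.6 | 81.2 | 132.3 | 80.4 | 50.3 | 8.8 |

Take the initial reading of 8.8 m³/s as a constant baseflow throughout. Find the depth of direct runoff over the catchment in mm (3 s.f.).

d ≈ 37.7 mm

Direct runoff: 0.0, 25.8, 72.4, 123.5, 71.6, 41.5, 0.0 m³/s; ΣQ_DR = 334.8 m³/s.
V = ΣQ_DR · Δt = 334.8 × 5400 s = 1.808 × 10^6 m³.
Over A = 47.9 km², depth = V / A = 37.7 mm.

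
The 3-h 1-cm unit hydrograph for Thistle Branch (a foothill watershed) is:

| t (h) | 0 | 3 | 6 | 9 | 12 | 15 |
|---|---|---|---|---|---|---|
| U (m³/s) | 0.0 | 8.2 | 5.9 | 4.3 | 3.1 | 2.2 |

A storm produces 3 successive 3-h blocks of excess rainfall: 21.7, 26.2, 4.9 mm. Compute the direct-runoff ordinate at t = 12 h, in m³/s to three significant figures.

By discrete convolution, Q_j = Σ (P_i / 10 mm) · U_{j−i}.
At t = 12 h (j=4): Q = (21.7/10)·3.1 + (26.2/10)·4.3 + (4.9/10)·5.9 = 20.9 m³/s.

Q ≈ 20.9 m³/s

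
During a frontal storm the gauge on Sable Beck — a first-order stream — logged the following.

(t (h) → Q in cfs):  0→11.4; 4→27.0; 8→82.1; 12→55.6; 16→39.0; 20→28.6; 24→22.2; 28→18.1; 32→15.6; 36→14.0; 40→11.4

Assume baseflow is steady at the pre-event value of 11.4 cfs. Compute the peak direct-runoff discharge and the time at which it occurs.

Subtracting baseflow gives direct-runoff ordinates: 0.0, 15.6, 70.7, 44.2, 27.6, 17.2, 10.8, 6.7, 4.2, 2.6, 0.0 cfs.
The maximum is 70.7 cfs, occurring at the reading for t = 8 h.

Q_p = 70.7 cfs at t = 8 h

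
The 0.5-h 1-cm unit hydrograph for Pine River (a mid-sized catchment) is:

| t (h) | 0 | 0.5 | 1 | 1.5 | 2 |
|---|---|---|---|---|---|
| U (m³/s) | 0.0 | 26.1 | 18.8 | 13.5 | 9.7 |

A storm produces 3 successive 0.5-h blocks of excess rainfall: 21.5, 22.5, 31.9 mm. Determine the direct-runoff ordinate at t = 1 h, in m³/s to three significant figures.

Q ≈ 99.1 m³/s

By discrete convolution, Q_j = Σ (P_i / 10 mm) · U_{j−i}.
At t = 1 h (j=2): Q = (21.5/10)·18.8 + (22.5/10)·26.1 + (31.9/10)·0.0 = 99.1 m³/s.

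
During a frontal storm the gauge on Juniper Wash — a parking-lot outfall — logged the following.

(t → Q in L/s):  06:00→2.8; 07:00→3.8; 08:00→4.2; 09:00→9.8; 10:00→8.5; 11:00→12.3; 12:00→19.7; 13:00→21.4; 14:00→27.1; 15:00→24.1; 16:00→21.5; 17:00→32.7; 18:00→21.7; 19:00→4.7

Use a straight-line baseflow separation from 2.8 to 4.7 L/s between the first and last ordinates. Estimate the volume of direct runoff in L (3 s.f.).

Direct-runoff ordinates (Q − Q_b): 0.00, 0.85, 1.11, 6.56, 5.12, 8.77, 16.02, 17.58, 23.13, 19.98, 17.24, 28.29, 17.15, 0.00 L/s.
ΣQ_DR = 161.8 L/s.
With Δt = 1 h = 3600 s, V = ΣQ_DR · Δt = 161.8 × 3600 = 5.82 × 10^5 L.

V ≈ 5.82 × 10^5 L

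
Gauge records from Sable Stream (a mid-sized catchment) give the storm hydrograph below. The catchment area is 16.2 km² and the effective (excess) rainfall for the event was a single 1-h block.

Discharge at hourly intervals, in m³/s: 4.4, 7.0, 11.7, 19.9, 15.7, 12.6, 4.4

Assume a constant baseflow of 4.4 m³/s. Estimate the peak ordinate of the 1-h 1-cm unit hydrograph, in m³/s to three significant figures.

Direct runoff: 0.0, 2.6, 7.3, 15.5, 11.3, 8.2, 0.0 m³/s; ΣQ_DR = 44.90 m³/s, peak = 15.5 m³/s.
Runoff depth d = ΣQ_DR·Δt / A = 44.90 × 3600 / (16.2 km²) = 9.978 mm.
The 1-cm UH is the DRH scaled by (10 mm)/d, so U_p = 15.5 × 10/9.978 = 15.5 m³/s.

U_p ≈ 15.5 m³/s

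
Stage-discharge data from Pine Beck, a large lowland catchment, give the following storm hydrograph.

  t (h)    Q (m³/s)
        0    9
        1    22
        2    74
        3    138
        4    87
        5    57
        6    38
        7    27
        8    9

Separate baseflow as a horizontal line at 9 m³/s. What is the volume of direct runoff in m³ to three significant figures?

V ≈ 1.37 × 10^6 m³

Direct-runoff ordinates (Q − Q_b): 0.0, 13.0, 65.0, 129.0, 78.0, 48.0, 29.0, 18.0, 0.0 m³/s.
ΣQ_DR = 380.0 m³/s.
With Δt = 1 h = 3600 s, V = ΣQ_DR · Δt = 380.0 × 3600 = 1.37 × 10^6 m³.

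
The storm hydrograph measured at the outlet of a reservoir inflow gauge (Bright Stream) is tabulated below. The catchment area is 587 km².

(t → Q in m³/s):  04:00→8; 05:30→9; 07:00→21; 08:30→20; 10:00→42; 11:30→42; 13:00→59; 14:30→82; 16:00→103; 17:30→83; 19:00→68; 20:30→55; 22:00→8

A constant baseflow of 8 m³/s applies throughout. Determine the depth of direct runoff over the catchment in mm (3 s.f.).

Direct runoff: 0.0, 1.0, 13.0, 12.0, 34.0, 34.0, 51.0, 74.0, 95.0, 75.0, 60.0, 47.0, 0.0 m³/s; ΣQ_DR = 496.0 m³/s.
V = ΣQ_DR · Δt = 496.0 × 5400 s = 2.678 × 10^6 m³.
Over A = 587 km², depth = V / A = 4.56 mm.

d ≈ 4.56 mm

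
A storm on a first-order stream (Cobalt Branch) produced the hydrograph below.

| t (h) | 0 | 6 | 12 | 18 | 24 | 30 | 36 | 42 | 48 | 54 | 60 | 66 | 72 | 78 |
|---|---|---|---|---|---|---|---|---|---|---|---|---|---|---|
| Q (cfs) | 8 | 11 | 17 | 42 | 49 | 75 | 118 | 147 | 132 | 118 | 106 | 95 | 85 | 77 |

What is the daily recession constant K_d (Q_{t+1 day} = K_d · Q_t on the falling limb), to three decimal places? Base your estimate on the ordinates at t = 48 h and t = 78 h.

Between t = 48 h and t = 78 h the flow falls from 132 to 77 cfs over 5×6 h = 30 h.
Per-interval ratio K = (77/132)^(1/5) = 0.8978; K_d = K^(24/6) = 0.650.

K_d ≈ 0.650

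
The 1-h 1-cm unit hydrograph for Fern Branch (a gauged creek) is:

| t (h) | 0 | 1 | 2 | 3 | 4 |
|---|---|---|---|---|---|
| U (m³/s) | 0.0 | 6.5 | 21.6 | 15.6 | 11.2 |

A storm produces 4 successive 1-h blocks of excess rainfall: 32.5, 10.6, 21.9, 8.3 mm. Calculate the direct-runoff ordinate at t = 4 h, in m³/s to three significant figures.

Q ≈ 106 m³/s

By discrete convolution, Q_j = Σ (P_i / 10 mm) · U_{j−i}.
At t = 4 h (j=4): Q = (32.5/10)·11.2 + (10.6/10)·15.6 + (21.9/10)·21.6 + (8.3/10)·6.5 = 106 m³/s.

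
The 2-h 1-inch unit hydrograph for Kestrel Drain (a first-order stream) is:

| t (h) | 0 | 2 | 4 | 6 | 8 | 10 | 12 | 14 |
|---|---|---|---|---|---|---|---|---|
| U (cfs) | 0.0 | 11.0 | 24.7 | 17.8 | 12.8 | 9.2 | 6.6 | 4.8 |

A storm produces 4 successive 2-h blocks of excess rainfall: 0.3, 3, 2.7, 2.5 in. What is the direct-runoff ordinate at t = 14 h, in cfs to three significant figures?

By discrete convolution, Q_j = Σ (P_i / 1 in) · U_{j−i}.
At t = 14 h (j=7): Q = (0.3/1)·4.8 + (3/1)·6.6 + (2.7/1)·9.2 + (2.5/1)·12.8 = 78.1 cfs.

Q ≈ 78.1 cfs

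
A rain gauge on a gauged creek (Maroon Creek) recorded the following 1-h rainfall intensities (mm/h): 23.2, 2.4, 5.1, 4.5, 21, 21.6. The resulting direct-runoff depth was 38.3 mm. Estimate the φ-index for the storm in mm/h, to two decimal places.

φ ≈ 9.17 mm/h

Only the 3 blocks with intensity above φ contribute runoff: 23.2, 21, 21.6 mm/h.
Σ(I−φ)·Δt = d  ⇒  (23.2+21+21.6 − 3φ)·1 = 38.3
φ = (65.80 − 38.3/1) / 3 = 9.17 mm/h.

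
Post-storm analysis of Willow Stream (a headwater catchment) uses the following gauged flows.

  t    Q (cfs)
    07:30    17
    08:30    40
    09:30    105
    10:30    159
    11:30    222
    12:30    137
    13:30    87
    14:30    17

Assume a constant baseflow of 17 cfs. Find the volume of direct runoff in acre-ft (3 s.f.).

Direct-runoff ordinates (Q − Q_b): 0.0, 23.0, 88.0, 142.0, 205.0, 120.0, 70.0, 0.0 cfs.
ΣQ_DR = 648.0 cfs.
With Δt = 1 h = 3600 s, V = ΣQ_DR · Δt = 648.0 × 3600 = 2.33 × 10^6 ft³ = 53.6 acre-ft.

V ≈ 53.6 acre-ft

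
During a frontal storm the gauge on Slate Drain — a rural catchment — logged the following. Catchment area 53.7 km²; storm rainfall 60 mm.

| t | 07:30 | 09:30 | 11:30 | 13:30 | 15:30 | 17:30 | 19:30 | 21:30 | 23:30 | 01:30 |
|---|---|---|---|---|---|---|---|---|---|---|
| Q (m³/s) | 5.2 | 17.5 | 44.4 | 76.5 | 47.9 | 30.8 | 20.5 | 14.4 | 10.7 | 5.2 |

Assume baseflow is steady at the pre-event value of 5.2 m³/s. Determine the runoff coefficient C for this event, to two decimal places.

ΣQ_DR = 221.1 m³/s; V = ΣQ_DR·Δt = 1.592 × 10^6 m³.
Runoff depth d = V / A = 29.64 mm.
C = d / P = 29.64 / 60 = 0.49.

C ≈ 0.49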